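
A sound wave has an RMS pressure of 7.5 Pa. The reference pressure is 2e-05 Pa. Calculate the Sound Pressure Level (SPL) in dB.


Given values:
  p = 7.5 Pa
  p_ref = 2e-05 Pa
Formula: SPL = 20 * log10(p / p_ref)
Compute ratio: p / p_ref = 7.5 / 2e-05 = 375000
Compute log10: log10(375000) = 5.574031
Multiply: SPL = 20 * 5.574031 = 111.48

111.48 dB


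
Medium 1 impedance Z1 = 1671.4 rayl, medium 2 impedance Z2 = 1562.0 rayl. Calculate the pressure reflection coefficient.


Given values:
  Z1 = 1671.4 rayl, Z2 = 1562.0 rayl
Formula: R = (Z2 - Z1) / (Z2 + Z1)
Numerator: Z2 - Z1 = 1562.0 - 1671.4 = -109.4
Denominator: Z2 + Z1 = 1562.0 + 1671.4 = 3233.4
R = -109.4 / 3233.4 = -0.0338

-0.0338


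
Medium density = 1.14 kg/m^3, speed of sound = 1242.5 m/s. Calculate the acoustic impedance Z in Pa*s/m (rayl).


Given values:
  rho = 1.14 kg/m^3
  c = 1242.5 m/s
Formula: Z = rho * c
Z = 1.14 * 1242.5
Z = 1416.45

1416.45 rayl


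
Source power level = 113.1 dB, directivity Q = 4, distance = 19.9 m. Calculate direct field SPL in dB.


Given values:
  Lw = 113.1 dB, Q = 4, r = 19.9 m
Formula: SPL = Lw + 10 * log10(Q / (4 * pi * r^2))
Compute 4 * pi * r^2 = 4 * pi * 19.9^2 = 4976.4084
Compute Q / denom = 4 / 4976.4084 = 0.00080379
Compute 10 * log10(0.00080379) = -30.9486
SPL = 113.1 + (-30.9486) = 82.15

82.15 dB


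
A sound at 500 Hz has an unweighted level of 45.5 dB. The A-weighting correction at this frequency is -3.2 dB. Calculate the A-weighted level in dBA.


Given values:
  SPL = 45.5 dB
  A-weighting at 500 Hz = -3.2 dB
Formula: L_A = SPL + A_weight
L_A = 45.5 + (-3.2)
L_A = 42.3

42.3 dBA


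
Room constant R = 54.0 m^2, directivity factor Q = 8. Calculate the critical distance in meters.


Given values:
  R = 54.0 m^2, Q = 8
Formula: d_c = 0.141 * sqrt(Q * R)
Compute Q * R = 8 * 54.0 = 432.0
Compute sqrt(432.0) = 20.7846
d_c = 0.141 * 20.7846 = 2.931

2.931 m


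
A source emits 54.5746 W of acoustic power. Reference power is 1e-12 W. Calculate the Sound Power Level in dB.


Given values:
  W = 54.5746 W
  W_ref = 1e-12 W
Formula: SWL = 10 * log10(W / W_ref)
Compute ratio: W / W_ref = 54574600000000
Compute log10: log10(54574600000000) = 13.736991
Multiply: SWL = 10 * 13.736991 = 137.37

137.37 dB


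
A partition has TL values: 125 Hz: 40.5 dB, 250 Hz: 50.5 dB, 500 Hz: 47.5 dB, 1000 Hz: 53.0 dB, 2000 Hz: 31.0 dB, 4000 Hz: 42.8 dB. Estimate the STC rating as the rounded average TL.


Given TL values at each frequency:
  125 Hz: 40.5 dB
  250 Hz: 50.5 dB
  500 Hz: 47.5 dB
  1000 Hz: 53.0 dB
  2000 Hz: 31.0 dB
  4000 Hz: 42.8 dB
Formula: STC ~ round(average of TL values)
Sum = 40.5 + 50.5 + 47.5 + 53.0 + 31.0 + 42.8 = 265.3
Average = 265.3 / 6 = 44.22
Rounded: 44

44


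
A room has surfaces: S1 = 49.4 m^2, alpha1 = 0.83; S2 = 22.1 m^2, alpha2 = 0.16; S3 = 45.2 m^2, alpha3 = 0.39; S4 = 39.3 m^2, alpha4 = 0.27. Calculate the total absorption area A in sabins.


Given surfaces:
  Surface 1: 49.4 * 0.83 = 41.002
  Surface 2: 22.1 * 0.16 = 3.536
  Surface 3: 45.2 * 0.39 = 17.628
  Surface 4: 39.3 * 0.27 = 10.611
Formula: A = sum(Si * alpha_i)
A = 41.002 + 3.536 + 17.628 + 10.611
A = 72.78

72.78 sabins


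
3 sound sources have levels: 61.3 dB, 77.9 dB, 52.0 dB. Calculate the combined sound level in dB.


Formula: L_total = 10 * log10( sum(10^(Li/10)) )
  Source 1: 10^(61.3/10) = 1348962.8826
  Source 2: 10^(77.9/10) = 61659500.1861
  Source 3: 10^(52.0/10) = 158489.3192
Sum of linear values = 63166952.3879
L_total = 10 * log10(63166952.3879) = 78.0

78.0 dB


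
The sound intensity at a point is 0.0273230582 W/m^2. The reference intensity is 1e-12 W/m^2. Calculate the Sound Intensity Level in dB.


Given values:
  I = 0.0273230582 W/m^2
  I_ref = 1e-12 W/m^2
Formula: SIL = 10 * log10(I / I_ref)
Compute ratio: I / I_ref = 27323058200
Compute log10: log10(27323058200) = 10.436529
Multiply: SIL = 10 * 10.436529 = 104.37

104.37 dB


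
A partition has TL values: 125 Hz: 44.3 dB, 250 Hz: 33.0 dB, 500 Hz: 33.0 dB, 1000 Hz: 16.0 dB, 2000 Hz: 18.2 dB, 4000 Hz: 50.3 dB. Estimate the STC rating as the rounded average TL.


Given TL values at each frequency:
  125 Hz: 44.3 dB
  250 Hz: 33.0 dB
  500 Hz: 33.0 dB
  1000 Hz: 16.0 dB
  2000 Hz: 18.2 dB
  4000 Hz: 50.3 dB
Formula: STC ~ round(average of TL values)
Sum = 44.3 + 33.0 + 33.0 + 16.0 + 18.2 + 50.3 = 194.8
Average = 194.8 / 6 = 32.47
Rounded: 32

32


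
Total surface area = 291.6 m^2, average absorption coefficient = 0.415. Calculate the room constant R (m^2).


Given values:
  S = 291.6 m^2, alpha = 0.415
Formula: R = S * alpha / (1 - alpha)
Numerator: 291.6 * 0.415 = 121.014
Denominator: 1 - 0.415 = 0.585
R = 121.014 / 0.585 = 206.86

206.86 m^2


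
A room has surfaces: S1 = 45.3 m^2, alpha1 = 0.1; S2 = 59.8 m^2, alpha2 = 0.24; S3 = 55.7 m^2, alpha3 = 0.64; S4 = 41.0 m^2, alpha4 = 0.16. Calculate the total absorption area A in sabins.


Given surfaces:
  Surface 1: 45.3 * 0.1 = 4.53
  Surface 2: 59.8 * 0.24 = 14.352
  Surface 3: 55.7 * 0.64 = 35.648
  Surface 4: 41.0 * 0.16 = 6.56
Formula: A = sum(Si * alpha_i)
A = 4.53 + 14.352 + 35.648 + 6.56
A = 61.09

61.09 sabins


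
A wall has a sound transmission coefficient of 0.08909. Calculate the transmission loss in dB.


Given values:
  tau = 0.08909
Formula: TL = 10 * log10(1 / tau)
Compute 1 / tau = 1 / 0.08909 = 11.2246
Compute log10(11.2246) = 1.050171
TL = 10 * 1.050171 = 10.5

10.5 dB


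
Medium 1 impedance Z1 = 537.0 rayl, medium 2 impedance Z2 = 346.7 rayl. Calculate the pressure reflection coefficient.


Given values:
  Z1 = 537.0 rayl, Z2 = 346.7 rayl
Formula: R = (Z2 - Z1) / (Z2 + Z1)
Numerator: Z2 - Z1 = 346.7 - 537.0 = -190.3
Denominator: Z2 + Z1 = 346.7 + 537.0 = 883.7
R = -190.3 / 883.7 = -0.2153

-0.2153


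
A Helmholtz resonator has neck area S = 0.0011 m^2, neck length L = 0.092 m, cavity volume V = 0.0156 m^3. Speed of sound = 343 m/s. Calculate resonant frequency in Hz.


Given values:
  S = 0.0011 m^2, L = 0.092 m, V = 0.0156 m^3, c = 343 m/s
Formula: f = (c / (2*pi)) * sqrt(S / (V * L))
Compute V * L = 0.0156 * 0.092 = 0.0014352
Compute S / (V * L) = 0.0011 / 0.0014352 = 0.7664
Compute sqrt(0.7664) = 0.875443
Compute c / (2*pi) = 343 / 6.283185 = 54.590148
f = 54.590148 * 0.875443 = 47.79

47.79 Hz


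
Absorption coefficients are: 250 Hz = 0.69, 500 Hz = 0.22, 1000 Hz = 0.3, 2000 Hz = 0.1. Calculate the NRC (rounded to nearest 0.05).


Given values:
  a_250 = 0.69, a_500 = 0.22
  a_1000 = 0.3, a_2000 = 0.1
Formula: NRC = (a250 + a500 + a1000 + a2000) / 4
Sum = 0.69 + 0.22 + 0.3 + 0.1 = 1.31
NRC = 1.31 / 4 = 0.3275
Rounded to nearest 0.05: 0.35

0.35


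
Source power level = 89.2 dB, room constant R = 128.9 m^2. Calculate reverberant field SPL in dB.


Given values:
  Lw = 89.2 dB, R = 128.9 m^2
Formula: SPL = Lw + 10 * log10(4 / R)
Compute 4 / R = 4 / 128.9 = 0.031032
Compute 10 * log10(0.031032) = -15.0819
SPL = 89.2 + (-15.0819) = 74.12

74.12 dB


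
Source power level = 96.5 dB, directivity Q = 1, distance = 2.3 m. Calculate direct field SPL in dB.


Given values:
  Lw = 96.5 dB, Q = 1, r = 2.3 m
Formula: SPL = Lw + 10 * log10(Q / (4 * pi * r^2))
Compute 4 * pi * r^2 = 4 * pi * 2.3^2 = 66.4761
Compute Q / denom = 1 / 66.4761 = 0.015043
Compute 10 * log10(0.015043) = -18.2267
SPL = 96.5 + (-18.2267) = 78.27

78.27 dB


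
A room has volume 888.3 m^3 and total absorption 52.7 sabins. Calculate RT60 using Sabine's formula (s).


Given values:
  V = 888.3 m^3
  A = 52.7 sabins
Formula: RT60 = 0.161 * V / A
Numerator: 0.161 * 888.3 = 143.0163
RT60 = 143.0163 / 52.7 = 2.714

2.714 s


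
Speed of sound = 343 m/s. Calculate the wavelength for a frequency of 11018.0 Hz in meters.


Given values:
  c = 343 m/s, f = 11018.0 Hz
Formula: lambda = c / f
lambda = 343 / 11018.0
lambda = 0.0311

0.0311 m


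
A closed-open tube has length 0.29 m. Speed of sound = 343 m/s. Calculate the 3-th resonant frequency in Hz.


Given values:
  Tube type: closed-open, L = 0.29 m, c = 343 m/s, n = 3
Formula: f_n = (2n - 1) * c / (4 * L)
Compute 2n - 1 = 2*3 - 1 = 5
Compute 4 * L = 4 * 0.29 = 1.16
f = 5 * 343 / 1.16
f = 1478.45

1478.45 Hz


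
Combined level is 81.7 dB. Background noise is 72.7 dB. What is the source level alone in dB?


Given values:
  L_total = 81.7 dB, L_bg = 72.7 dB
Formula: L_source = 10 * log10(10^(L_total/10) - 10^(L_bg/10))
Convert to linear:
  10^(81.7/10) = 147910838.8168
  10^(72.7/10) = 18620871.3666
Difference: 147910838.8168 - 18620871.3666 = 129289967.4502
L_source = 10 * log10(129289967.4502) = 81.12

81.12 dB


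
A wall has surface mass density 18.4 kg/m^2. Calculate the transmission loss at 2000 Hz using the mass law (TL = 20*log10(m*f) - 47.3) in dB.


Given values:
  m = 18.4 kg/m^2, f = 2000 Hz
Formula: TL = 20 * log10(m * f) - 47.3
Compute m * f = 18.4 * 2000 = 36800.0
Compute log10(36800.0) = 4.565848
Compute 20 * 4.565848 = 91.317
TL = 91.317 - 47.3 = 44.02

44.02 dB


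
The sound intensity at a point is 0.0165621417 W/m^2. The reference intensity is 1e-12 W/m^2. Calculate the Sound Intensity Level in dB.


Given values:
  I = 0.0165621417 W/m^2
  I_ref = 1e-12 W/m^2
Formula: SIL = 10 * log10(I / I_ref)
Compute ratio: I / I_ref = 16562141700
Compute log10: log10(16562141700) = 10.219116
Multiply: SIL = 10 * 10.219116 = 102.19

102.19 dB


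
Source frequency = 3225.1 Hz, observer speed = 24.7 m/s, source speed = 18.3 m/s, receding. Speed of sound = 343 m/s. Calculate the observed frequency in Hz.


Given values:
  f_s = 3225.1 Hz, v_o = 24.7 m/s, v_s = 18.3 m/s
  Direction: receding
Formula: f_o = f_s * (c - v_o) / (c + v_s)
Numerator: c - v_o = 343 - 24.7 = 318.3
Denominator: c + v_s = 343 + 18.3 = 361.3
f_o = 3225.1 * 318.3 / 361.3 = 2841.27

2841.27 Hz


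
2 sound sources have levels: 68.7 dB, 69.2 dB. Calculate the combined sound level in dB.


Formula: L_total = 10 * log10( sum(10^(Li/10)) )
  Source 1: 10^(68.7/10) = 7413102.413
  Source 2: 10^(69.2/10) = 8317637.711
Sum of linear values = 15730740.124
L_total = 10 * log10(15730740.124) = 71.97

71.97 dB


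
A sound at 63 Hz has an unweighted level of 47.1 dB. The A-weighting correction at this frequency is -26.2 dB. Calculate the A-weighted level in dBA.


Given values:
  SPL = 47.1 dB
  A-weighting at 63 Hz = -26.2 dB
Formula: L_A = SPL + A_weight
L_A = 47.1 + (-26.2)
L_A = 20.9

20.9 dBA


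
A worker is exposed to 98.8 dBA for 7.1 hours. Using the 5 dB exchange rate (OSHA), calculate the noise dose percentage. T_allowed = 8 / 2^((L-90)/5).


Given values:
  L = 98.8 dBA, T = 7.1 hours
Formula: T_allowed = 8 / 2^((L - 90) / 5)
Compute exponent: (98.8 - 90) / 5 = 1.76
Compute 2^(1.76) = 3.386981
T_allowed = 8 / 3.386981 = 2.361985 hours
Dose = (T / T_allowed) * 100
Dose = (7.1 / 2.361985) * 100 = 300.59

300.59 %


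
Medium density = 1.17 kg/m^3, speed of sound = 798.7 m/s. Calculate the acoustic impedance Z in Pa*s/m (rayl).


Given values:
  rho = 1.17 kg/m^3
  c = 798.7 m/s
Formula: Z = rho * c
Z = 1.17 * 798.7
Z = 934.48

934.48 rayl


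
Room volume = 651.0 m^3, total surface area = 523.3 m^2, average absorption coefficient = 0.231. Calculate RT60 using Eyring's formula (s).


Given values:
  V = 651.0 m^3, S = 523.3 m^2, alpha = 0.231
Formula: RT60 = 0.161 * V / (-S * ln(1 - alpha))
Compute ln(1 - 0.231) = ln(0.769) = -0.262664
Denominator: -523.3 * -0.262664 = 137.4521
Numerator: 0.161 * 651.0 = 104.811
RT60 = 104.811 / 137.4521 = 0.763

0.763 s


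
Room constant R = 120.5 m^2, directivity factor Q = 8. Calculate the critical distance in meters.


Given values:
  R = 120.5 m^2, Q = 8
Formula: d_c = 0.141 * sqrt(Q * R)
Compute Q * R = 8 * 120.5 = 964.0
Compute sqrt(964.0) = 31.0483
d_c = 0.141 * 31.0483 = 4.378

4.378 m


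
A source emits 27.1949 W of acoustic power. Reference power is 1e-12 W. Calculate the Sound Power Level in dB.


Given values:
  W = 27.1949 W
  W_ref = 1e-12 W
Formula: SWL = 10 * log10(W / W_ref)
Compute ratio: W / W_ref = 27194900000000
Compute log10: log10(27194900000000) = 13.434487
Multiply: SWL = 10 * 13.434487 = 134.34

134.34 dB


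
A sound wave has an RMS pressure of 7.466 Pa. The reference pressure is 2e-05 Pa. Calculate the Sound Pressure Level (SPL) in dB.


Given values:
  p = 7.466 Pa
  p_ref = 2e-05 Pa
Formula: SPL = 20 * log10(p / p_ref)
Compute ratio: p / p_ref = 7.466 / 2e-05 = 373300
Compute log10: log10(373300) = 5.572058
Multiply: SPL = 20 * 5.572058 = 111.44

111.44 dB


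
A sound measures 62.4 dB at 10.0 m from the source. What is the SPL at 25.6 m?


Given values:
  SPL1 = 62.4 dB, r1 = 10.0 m, r2 = 25.6 m
Formula: SPL2 = SPL1 - 20 * log10(r2 / r1)
Compute ratio: r2 / r1 = 25.6 / 10.0 = 2.56
Compute log10: log10(2.56) = 0.40824
Compute drop: 20 * 0.40824 = 8.1648
SPL2 = 62.4 - 8.1648 = 54.24

54.24 dB


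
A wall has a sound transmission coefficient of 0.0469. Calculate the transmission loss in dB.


Given values:
  tau = 0.0469
Formula: TL = 10 * log10(1 / tau)
Compute 1 / tau = 1 / 0.0469 = 21.322
Compute log10(21.322) = 1.328828
TL = 10 * 1.328828 = 13.29

13.29 dB


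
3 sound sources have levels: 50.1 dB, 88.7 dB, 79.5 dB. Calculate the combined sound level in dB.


Formula: L_total = 10 * log10( sum(10^(Li/10)) )
  Source 1: 10^(50.1/10) = 102329.2992
  Source 2: 10^(88.7/10) = 741310241.3009
  Source 3: 10^(79.5/10) = 89125093.8134
Sum of linear values = 830537664.4135
L_total = 10 * log10(830537664.4135) = 89.19

89.19 dB


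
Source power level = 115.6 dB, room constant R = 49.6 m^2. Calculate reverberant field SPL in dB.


Given values:
  Lw = 115.6 dB, R = 49.6 m^2
Formula: SPL = Lw + 10 * log10(4 / R)
Compute 4 / R = 4 / 49.6 = 0.080645
Compute 10 * log10(0.080645) = -10.9342
SPL = 115.6 + (-10.9342) = 104.67

104.67 dB


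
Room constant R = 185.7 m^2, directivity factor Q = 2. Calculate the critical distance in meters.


Given values:
  R = 185.7 m^2, Q = 2
Formula: d_c = 0.141 * sqrt(Q * R)
Compute Q * R = 2 * 185.7 = 371.4
Compute sqrt(371.4) = 19.2717
d_c = 0.141 * 19.2717 = 2.717

2.717 m


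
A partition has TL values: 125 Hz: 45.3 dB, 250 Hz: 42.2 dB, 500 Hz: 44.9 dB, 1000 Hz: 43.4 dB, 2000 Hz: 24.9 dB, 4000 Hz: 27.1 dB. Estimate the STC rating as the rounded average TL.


Given TL values at each frequency:
  125 Hz: 45.3 dB
  250 Hz: 42.2 dB
  500 Hz: 44.9 dB
  1000 Hz: 43.4 dB
  2000 Hz: 24.9 dB
  4000 Hz: 27.1 dB
Formula: STC ~ round(average of TL values)
Sum = 45.3 + 42.2 + 44.9 + 43.4 + 24.9 + 27.1 = 227.8
Average = 227.8 / 6 = 37.97
Rounded: 38

38


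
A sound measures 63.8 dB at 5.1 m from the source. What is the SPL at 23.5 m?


Given values:
  SPL1 = 63.8 dB, r1 = 5.1 m, r2 = 23.5 m
Formula: SPL2 = SPL1 - 20 * log10(r2 / r1)
Compute ratio: r2 / r1 = 23.5 / 5.1 = 4.6078
Compute log10: log10(4.6078) = 0.663494
Compute drop: 20 * 0.663494 = 13.2699
SPL2 = 63.8 - 13.2699 = 50.53

50.53 dB


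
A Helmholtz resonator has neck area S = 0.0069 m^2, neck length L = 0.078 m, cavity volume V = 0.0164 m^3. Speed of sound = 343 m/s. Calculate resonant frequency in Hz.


Given values:
  S = 0.0069 m^2, L = 0.078 m, V = 0.0164 m^3, c = 343 m/s
Formula: f = (c / (2*pi)) * sqrt(S / (V * L))
Compute V * L = 0.0164 * 0.078 = 0.0012792
Compute S / (V * L) = 0.0069 / 0.0012792 = 5.394
Compute sqrt(5.394) = 2.322499
Compute c / (2*pi) = 343 / 6.283185 = 54.590148
f = 54.590148 * 2.322499 = 126.79

126.79 Hz


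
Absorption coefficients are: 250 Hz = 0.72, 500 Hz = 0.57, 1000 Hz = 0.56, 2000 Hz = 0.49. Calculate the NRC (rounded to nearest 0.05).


Given values:
  a_250 = 0.72, a_500 = 0.57
  a_1000 = 0.56, a_2000 = 0.49
Formula: NRC = (a250 + a500 + a1000 + a2000) / 4
Sum = 0.72 + 0.57 + 0.56 + 0.49 = 2.34
NRC = 2.34 / 4 = 0.585
Rounded to nearest 0.05: 0.6

0.6


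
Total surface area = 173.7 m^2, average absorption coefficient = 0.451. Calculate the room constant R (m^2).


Given values:
  S = 173.7 m^2, alpha = 0.451
Formula: R = S * alpha / (1 - alpha)
Numerator: 173.7 * 0.451 = 78.3387
Denominator: 1 - 0.451 = 0.549
R = 78.3387 / 0.549 = 142.69

142.69 m^2


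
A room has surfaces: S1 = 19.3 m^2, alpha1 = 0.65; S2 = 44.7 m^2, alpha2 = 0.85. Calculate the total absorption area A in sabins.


Given surfaces:
  Surface 1: 19.3 * 0.65 = 12.545
  Surface 2: 44.7 * 0.85 = 37.995
Formula: A = sum(Si * alpha_i)
A = 12.545 + 37.995
A = 50.54

50.54 sabins


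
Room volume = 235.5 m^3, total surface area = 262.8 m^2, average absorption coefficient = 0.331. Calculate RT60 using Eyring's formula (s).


Given values:
  V = 235.5 m^3, S = 262.8 m^2, alpha = 0.331
Formula: RT60 = 0.161 * V / (-S * ln(1 - alpha))
Compute ln(1 - 0.331) = ln(0.669) = -0.401971
Denominator: -262.8 * -0.401971 = 105.638
Numerator: 0.161 * 235.5 = 37.9155
RT60 = 37.9155 / 105.638 = 0.359

0.359 s


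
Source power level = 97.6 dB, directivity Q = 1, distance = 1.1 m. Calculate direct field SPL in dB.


Given values:
  Lw = 97.6 dB, Q = 1, r = 1.1 m
Formula: SPL = Lw + 10 * log10(Q / (4 * pi * r^2))
Compute 4 * pi * r^2 = 4 * pi * 1.1^2 = 15.2053
Compute Q / denom = 1 / 15.2053 = 0.06576654
Compute 10 * log10(0.06576654) = -11.82
SPL = 97.6 + (-11.82) = 85.78

85.78 dB


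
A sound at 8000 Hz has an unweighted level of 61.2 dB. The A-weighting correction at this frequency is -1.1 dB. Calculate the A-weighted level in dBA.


Given values:
  SPL = 61.2 dB
  A-weighting at 8000 Hz = -1.1 dB
Formula: L_A = SPL + A_weight
L_A = 61.2 + (-1.1)
L_A = 60.1

60.1 dBA


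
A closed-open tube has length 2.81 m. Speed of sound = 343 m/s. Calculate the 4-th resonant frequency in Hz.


Given values:
  Tube type: closed-open, L = 2.81 m, c = 343 m/s, n = 4
Formula: f_n = (2n - 1) * c / (4 * L)
Compute 2n - 1 = 2*4 - 1 = 7
Compute 4 * L = 4 * 2.81 = 11.24
f = 7 * 343 / 11.24
f = 213.61

213.61 Hz


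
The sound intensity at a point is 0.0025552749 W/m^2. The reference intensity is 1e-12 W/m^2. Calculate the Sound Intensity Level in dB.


Given values:
  I = 0.0025552749 W/m^2
  I_ref = 1e-12 W/m^2
Formula: SIL = 10 * log10(I / I_ref)
Compute ratio: I / I_ref = 2555274900
Compute log10: log10(2555274900) = 9.407438
Multiply: SIL = 10 * 9.407438 = 94.07

94.07 dB


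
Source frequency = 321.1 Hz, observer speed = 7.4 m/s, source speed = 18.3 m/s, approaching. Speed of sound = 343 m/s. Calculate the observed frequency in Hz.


Given values:
  f_s = 321.1 Hz, v_o = 7.4 m/s, v_s = 18.3 m/s
  Direction: approaching
Formula: f_o = f_s * (c + v_o) / (c - v_s)
Numerator: c + v_o = 343 + 7.4 = 350.4
Denominator: c - v_s = 343 - 18.3 = 324.7
f_o = 321.1 * 350.4 / 324.7 = 346.52

346.52 Hz


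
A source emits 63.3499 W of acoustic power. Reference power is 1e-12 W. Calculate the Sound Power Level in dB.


Given values:
  W = 63.3499 W
  W_ref = 1e-12 W
Formula: SWL = 10 * log10(W / W_ref)
Compute ratio: W / W_ref = 63349900000000
Compute log10: log10(63349900000000) = 13.801746
Multiply: SWL = 10 * 13.801746 = 138.02

138.02 dB


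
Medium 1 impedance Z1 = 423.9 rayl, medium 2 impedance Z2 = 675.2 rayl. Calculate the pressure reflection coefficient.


Given values:
  Z1 = 423.9 rayl, Z2 = 675.2 rayl
Formula: R = (Z2 - Z1) / (Z2 + Z1)
Numerator: Z2 - Z1 = 675.2 - 423.9 = 251.3
Denominator: Z2 + Z1 = 675.2 + 423.9 = 1099.1
R = 251.3 / 1099.1 = 0.2286

0.2286


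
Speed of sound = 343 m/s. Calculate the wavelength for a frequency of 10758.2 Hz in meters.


Given values:
  c = 343 m/s, f = 10758.2 Hz
Formula: lambda = c / f
lambda = 343 / 10758.2
lambda = 0.0319

0.0319 m


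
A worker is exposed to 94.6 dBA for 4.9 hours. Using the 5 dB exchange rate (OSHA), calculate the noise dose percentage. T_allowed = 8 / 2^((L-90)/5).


Given values:
  L = 94.6 dBA, T = 4.9 hours
Formula: T_allowed = 8 / 2^((L - 90) / 5)
Compute exponent: (94.6 - 90) / 5 = 0.92
Compute 2^(0.92) = 1.892115
T_allowed = 8 / 1.892115 = 4.228073 hours
Dose = (T / T_allowed) * 100
Dose = (4.9 / 4.228073) * 100 = 115.89

115.89 %


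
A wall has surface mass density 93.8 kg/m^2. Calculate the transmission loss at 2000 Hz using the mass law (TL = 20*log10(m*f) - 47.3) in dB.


Given values:
  m = 93.8 kg/m^2, f = 2000 Hz
Formula: TL = 20 * log10(m * f) - 47.3
Compute m * f = 93.8 * 2000 = 187600.0
Compute log10(187600.0) = 5.273233
Compute 20 * 5.273233 = 105.4647
TL = 105.4647 - 47.3 = 58.16

58.16 dB


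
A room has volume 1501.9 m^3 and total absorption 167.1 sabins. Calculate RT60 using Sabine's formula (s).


Given values:
  V = 1501.9 m^3
  A = 167.1 sabins
Formula: RT60 = 0.161 * V / A
Numerator: 0.161 * 1501.9 = 241.8059
RT60 = 241.8059 / 167.1 = 1.447

1.447 s


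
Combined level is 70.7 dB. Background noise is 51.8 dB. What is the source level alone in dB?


Given values:
  L_total = 70.7 dB, L_bg = 51.8 dB
Formula: L_source = 10 * log10(10^(L_total/10) - 10^(L_bg/10))
Convert to linear:
  10^(70.7/10) = 11748975.5494
  10^(51.8/10) = 151356.1248
Difference: 11748975.5494 - 151356.1248 = 11597619.4246
L_source = 10 * log10(11597619.4246) = 70.64

70.64 dB


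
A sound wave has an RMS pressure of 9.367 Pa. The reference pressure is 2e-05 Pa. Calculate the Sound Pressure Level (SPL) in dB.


Given values:
  p = 9.367 Pa
  p_ref = 2e-05 Pa
Formula: SPL = 20 * log10(p / p_ref)
Compute ratio: p / p_ref = 9.367 / 2e-05 = 468350
Compute log10: log10(468350) = 5.670571
Multiply: SPL = 20 * 5.670571 = 113.41

113.41 dB


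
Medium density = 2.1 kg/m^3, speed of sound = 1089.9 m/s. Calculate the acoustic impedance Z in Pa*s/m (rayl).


Given values:
  rho = 2.1 kg/m^3
  c = 1089.9 m/s
Formula: Z = rho * c
Z = 2.1 * 1089.9
Z = 2288.79

2288.79 rayl


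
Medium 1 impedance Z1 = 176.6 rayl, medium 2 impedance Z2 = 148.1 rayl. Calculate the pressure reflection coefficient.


Given values:
  Z1 = 176.6 rayl, Z2 = 148.1 rayl
Formula: R = (Z2 - Z1) / (Z2 + Z1)
Numerator: Z2 - Z1 = 148.1 - 176.6 = -28.5
Denominator: Z2 + Z1 = 148.1 + 176.6 = 324.7
R = -28.5 / 324.7 = -0.0878

-0.0878


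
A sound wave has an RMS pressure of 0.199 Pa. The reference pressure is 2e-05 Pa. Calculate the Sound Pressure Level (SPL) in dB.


Given values:
  p = 0.199 Pa
  p_ref = 2e-05 Pa
Formula: SPL = 20 * log10(p / p_ref)
Compute ratio: p / p_ref = 0.199 / 2e-05 = 9950
Compute log10: log10(9950) = 3.997823
Multiply: SPL = 20 * 3.997823 = 79.96

79.96 dB


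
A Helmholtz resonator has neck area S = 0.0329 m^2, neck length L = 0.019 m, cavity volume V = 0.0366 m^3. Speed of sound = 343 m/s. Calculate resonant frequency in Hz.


Given values:
  S = 0.0329 m^2, L = 0.019 m, V = 0.0366 m^3, c = 343 m/s
Formula: f = (c / (2*pi)) * sqrt(S / (V * L))
Compute V * L = 0.0366 * 0.019 = 0.0006954
Compute S / (V * L) = 0.0329 / 0.0006954 = 47.3109
Compute sqrt(47.3109) = 6.878292
Compute c / (2*pi) = 343 / 6.283185 = 54.590148
f = 54.590148 * 6.878292 = 375.49

375.49 Hz


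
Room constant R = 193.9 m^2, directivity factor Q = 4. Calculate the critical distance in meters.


Given values:
  R = 193.9 m^2, Q = 4
Formula: d_c = 0.141 * sqrt(Q * R)
Compute Q * R = 4 * 193.9 = 775.6
Compute sqrt(775.6) = 27.8496
d_c = 0.141 * 27.8496 = 3.927

3.927 m


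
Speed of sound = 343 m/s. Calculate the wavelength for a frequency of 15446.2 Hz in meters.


Given values:
  c = 343 m/s, f = 15446.2 Hz
Formula: lambda = c / f
lambda = 343 / 15446.2
lambda = 0.0222

0.0222 m


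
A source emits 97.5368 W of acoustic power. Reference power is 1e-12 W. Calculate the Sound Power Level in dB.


Given values:
  W = 97.5368 W
  W_ref = 1e-12 W
Formula: SWL = 10 * log10(W / W_ref)
Compute ratio: W / W_ref = 97536800000000
Compute log10: log10(97536800000000) = 13.989169
Multiply: SWL = 10 * 13.989169 = 139.89

139.89 dB


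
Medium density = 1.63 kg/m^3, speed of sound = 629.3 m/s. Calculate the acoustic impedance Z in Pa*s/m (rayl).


Given values:
  rho = 1.63 kg/m^3
  c = 629.3 m/s
Formula: Z = rho * c
Z = 1.63 * 629.3
Z = 1025.76

1025.76 rayl


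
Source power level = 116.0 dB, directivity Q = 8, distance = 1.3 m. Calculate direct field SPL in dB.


Given values:
  Lw = 116.0 dB, Q = 8, r = 1.3 m
Formula: SPL = Lw + 10 * log10(Q / (4 * pi * r^2))
Compute 4 * pi * r^2 = 4 * pi * 1.3^2 = 21.2372
Compute Q / denom = 8 / 21.2372 = 0.37669749
Compute 10 * log10(0.37669749) = -4.2401
SPL = 116.0 + (-4.2401) = 111.76

111.76 dB


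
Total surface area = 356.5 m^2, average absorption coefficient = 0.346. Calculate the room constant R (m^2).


Given values:
  S = 356.5 m^2, alpha = 0.346
Formula: R = S * alpha / (1 - alpha)
Numerator: 356.5 * 0.346 = 123.349
Denominator: 1 - 0.346 = 0.654
R = 123.349 / 0.654 = 188.61

188.61 m^2


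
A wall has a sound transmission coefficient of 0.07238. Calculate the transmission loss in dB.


Given values:
  tau = 0.07238
Formula: TL = 10 * log10(1 / tau)
Compute 1 / tau = 1 / 0.07238 = 13.816
Compute log10(13.816) = 1.140382
TL = 10 * 1.140382 = 11.4

11.4 dB


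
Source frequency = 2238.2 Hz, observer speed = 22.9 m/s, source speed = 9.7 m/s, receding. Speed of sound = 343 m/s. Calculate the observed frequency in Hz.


Given values:
  f_s = 2238.2 Hz, v_o = 22.9 m/s, v_s = 9.7 m/s
  Direction: receding
Formula: f_o = f_s * (c - v_o) / (c + v_s)
Numerator: c - v_o = 343 - 22.9 = 320.1
Denominator: c + v_s = 343 + 9.7 = 352.7
f_o = 2238.2 * 320.1 / 352.7 = 2031.32

2031.32 Hz


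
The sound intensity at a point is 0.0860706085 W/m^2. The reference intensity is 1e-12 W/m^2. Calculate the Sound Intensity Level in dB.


Given values:
  I = 0.0860706085 W/m^2
  I_ref = 1e-12 W/m^2
Formula: SIL = 10 * log10(I / I_ref)
Compute ratio: I / I_ref = 86070608500
Compute log10: log10(86070608500) = 10.934855
Multiply: SIL = 10 * 10.934855 = 109.35

109.35 dB


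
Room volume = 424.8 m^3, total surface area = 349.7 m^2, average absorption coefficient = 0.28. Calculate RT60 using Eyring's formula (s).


Given values:
  V = 424.8 m^3, S = 349.7 m^2, alpha = 0.28
Formula: RT60 = 0.161 * V / (-S * ln(1 - alpha))
Compute ln(1 - 0.28) = ln(0.72) = -0.328504
Denominator: -349.7 * -0.328504 = 114.8778
Numerator: 0.161 * 424.8 = 68.3928
RT60 = 68.3928 / 114.8778 = 0.595

0.595 s


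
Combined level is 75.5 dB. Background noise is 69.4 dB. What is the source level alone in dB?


Given values:
  L_total = 75.5 dB, L_bg = 69.4 dB
Formula: L_source = 10 * log10(10^(L_total/10) - 10^(L_bg/10))
Convert to linear:
  10^(75.5/10) = 35481338.9234
  10^(69.4/10) = 8709635.8996
Difference: 35481338.9234 - 8709635.8996 = 26771703.0238
L_source = 10 * log10(26771703.0238) = 74.28

74.28 dB


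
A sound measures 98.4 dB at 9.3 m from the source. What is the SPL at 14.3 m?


Given values:
  SPL1 = 98.4 dB, r1 = 9.3 m, r2 = 14.3 m
Formula: SPL2 = SPL1 - 20 * log10(r2 / r1)
Compute ratio: r2 / r1 = 14.3 / 9.3 = 1.5376
Compute log10: log10(1.5376) = 0.186843
Compute drop: 20 * 0.186843 = 3.7369
SPL2 = 98.4 - 3.7369 = 94.66

94.66 dB


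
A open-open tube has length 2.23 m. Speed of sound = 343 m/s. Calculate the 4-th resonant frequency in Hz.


Given values:
  Tube type: open-open, L = 2.23 m, c = 343 m/s, n = 4
Formula: f_n = n * c / (2 * L)
Compute 2 * L = 2 * 2.23 = 4.46
f = 4 * 343 / 4.46
f = 307.62

307.62 Hz


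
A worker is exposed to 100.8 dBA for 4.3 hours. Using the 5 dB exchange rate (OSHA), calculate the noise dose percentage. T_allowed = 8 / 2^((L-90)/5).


Given values:
  L = 100.8 dBA, T = 4.3 hours
Formula: T_allowed = 8 / 2^((L - 90) / 5)
Compute exponent: (100.8 - 90) / 5 = 2.16
Compute 2^(2.16) = 4.469149
T_allowed = 8 / 4.469149 = 1.79005 hours
Dose = (T / T_allowed) * 100
Dose = (4.3 / 1.79005) * 100 = 240.22

240.22 %


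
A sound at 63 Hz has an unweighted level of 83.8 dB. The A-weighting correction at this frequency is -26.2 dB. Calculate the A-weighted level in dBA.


Given values:
  SPL = 83.8 dB
  A-weighting at 63 Hz = -26.2 dB
Formula: L_A = SPL + A_weight
L_A = 83.8 + (-26.2)
L_A = 57.6

57.6 dBA


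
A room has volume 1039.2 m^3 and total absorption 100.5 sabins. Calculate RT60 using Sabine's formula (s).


Given values:
  V = 1039.2 m^3
  A = 100.5 sabins
Formula: RT60 = 0.161 * V / A
Numerator: 0.161 * 1039.2 = 167.3112
RT60 = 167.3112 / 100.5 = 1.665

1.665 s


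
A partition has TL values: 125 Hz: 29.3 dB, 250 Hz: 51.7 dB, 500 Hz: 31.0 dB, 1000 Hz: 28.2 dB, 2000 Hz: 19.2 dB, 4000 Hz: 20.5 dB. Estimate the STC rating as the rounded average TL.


Given TL values at each frequency:
  125 Hz: 29.3 dB
  250 Hz: 51.7 dB
  500 Hz: 31.0 dB
  1000 Hz: 28.2 dB
  2000 Hz: 19.2 dB
  4000 Hz: 20.5 dB
Formula: STC ~ round(average of TL values)
Sum = 29.3 + 51.7 + 31.0 + 28.2 + 19.2 + 20.5 = 179.9
Average = 179.9 / 6 = 29.98
Rounded: 30

30


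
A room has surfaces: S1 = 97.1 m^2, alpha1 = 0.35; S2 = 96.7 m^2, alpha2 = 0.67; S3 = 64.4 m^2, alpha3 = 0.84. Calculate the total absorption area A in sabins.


Given surfaces:
  Surface 1: 97.1 * 0.35 = 33.985
  Surface 2: 96.7 * 0.67 = 64.789
  Surface 3: 64.4 * 0.84 = 54.096
Formula: A = sum(Si * alpha_i)
A = 33.985 + 64.789 + 54.096
A = 152.87

152.87 sabins


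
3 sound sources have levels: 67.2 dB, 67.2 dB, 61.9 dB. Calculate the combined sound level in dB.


Formula: L_total = 10 * log10( sum(10^(Li/10)) )
  Source 1: 10^(67.2/10) = 5248074.6025
  Source 2: 10^(67.2/10) = 5248074.6025
  Source 3: 10^(61.9/10) = 1548816.6189
Sum of linear values = 12044965.8239
L_total = 10 * log10(12044965.8239) = 70.81

70.81 dB


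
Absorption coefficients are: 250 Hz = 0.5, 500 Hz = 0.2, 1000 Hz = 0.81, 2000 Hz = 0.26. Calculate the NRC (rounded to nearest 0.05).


Given values:
  a_250 = 0.5, a_500 = 0.2
  a_1000 = 0.81, a_2000 = 0.26
Formula: NRC = (a250 + a500 + a1000 + a2000) / 4
Sum = 0.5 + 0.2 + 0.81 + 0.26 = 1.77
NRC = 1.77 / 4 = 0.4425
Rounded to nearest 0.05: 0.45

0.45


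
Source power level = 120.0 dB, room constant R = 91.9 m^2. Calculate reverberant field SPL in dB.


Given values:
  Lw = 120.0 dB, R = 91.9 m^2
Formula: SPL = Lw + 10 * log10(4 / R)
Compute 4 / R = 4 / 91.9 = 0.043526
Compute 10 * log10(0.043526) = -13.6125
SPL = 120.0 + (-13.6125) = 106.39

106.39 dB


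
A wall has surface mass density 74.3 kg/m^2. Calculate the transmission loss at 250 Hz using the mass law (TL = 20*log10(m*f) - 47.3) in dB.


Given values:
  m = 74.3 kg/m^2, f = 250 Hz
Formula: TL = 20 * log10(m * f) - 47.3
Compute m * f = 74.3 * 250 = 18575.0
Compute log10(18575.0) = 4.268929
Compute 20 * 4.268929 = 85.3786
TL = 85.3786 - 47.3 = 38.08

38.08 dB


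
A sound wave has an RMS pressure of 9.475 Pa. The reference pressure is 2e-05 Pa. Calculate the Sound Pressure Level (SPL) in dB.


Given values:
  p = 9.475 Pa
  p_ref = 2e-05 Pa
Formula: SPL = 20 * log10(p / p_ref)
Compute ratio: p / p_ref = 9.475 / 2e-05 = 473750
Compute log10: log10(473750) = 5.675549
Multiply: SPL = 20 * 5.675549 = 113.51

113.51 dB


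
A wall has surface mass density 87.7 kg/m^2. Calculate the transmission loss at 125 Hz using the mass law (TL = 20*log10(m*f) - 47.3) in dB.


Given values:
  m = 87.7 kg/m^2, f = 125 Hz
Formula: TL = 20 * log10(m * f) - 47.3
Compute m * f = 87.7 * 125 = 10962.5
Compute log10(10962.5) = 4.03991
Compute 20 * 4.03991 = 80.7982
TL = 80.7982 - 47.3 = 33.5

33.5 dB


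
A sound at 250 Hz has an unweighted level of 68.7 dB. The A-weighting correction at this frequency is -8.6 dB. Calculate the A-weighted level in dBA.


Given values:
  SPL = 68.7 dB
  A-weighting at 250 Hz = -8.6 dB
Formula: L_A = SPL + A_weight
L_A = 68.7 + (-8.6)
L_A = 60.1

60.1 dBA


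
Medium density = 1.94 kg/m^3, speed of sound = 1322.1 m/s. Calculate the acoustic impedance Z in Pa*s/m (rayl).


Given values:
  rho = 1.94 kg/m^3
  c = 1322.1 m/s
Formula: Z = rho * c
Z = 1.94 * 1322.1
Z = 2564.87

2564.87 rayl


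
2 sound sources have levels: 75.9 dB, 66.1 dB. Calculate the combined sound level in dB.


Formula: L_total = 10 * log10( sum(10^(Li/10)) )
  Source 1: 10^(75.9/10) = 38904514.4994
  Source 2: 10^(66.1/10) = 4073802.778
Sum of linear values = 42978317.2774
L_total = 10 * log10(42978317.2774) = 76.33

76.33 dB


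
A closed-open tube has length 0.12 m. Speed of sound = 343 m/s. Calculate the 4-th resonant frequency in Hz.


Given values:
  Tube type: closed-open, L = 0.12 m, c = 343 m/s, n = 4
Formula: f_n = (2n - 1) * c / (4 * L)
Compute 2n - 1 = 2*4 - 1 = 7
Compute 4 * L = 4 * 0.12 = 0.48
f = 7 * 343 / 0.48
f = 5002.08

5002.08 Hz


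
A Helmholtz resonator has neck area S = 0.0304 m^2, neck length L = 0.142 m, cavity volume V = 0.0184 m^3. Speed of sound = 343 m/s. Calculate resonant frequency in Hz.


Given values:
  S = 0.0304 m^2, L = 0.142 m, V = 0.0184 m^3, c = 343 m/s
Formula: f = (c / (2*pi)) * sqrt(S / (V * L))
Compute V * L = 0.0184 * 0.142 = 0.0026128
Compute S / (V * L) = 0.0304 / 0.0026128 = 11.635
Compute sqrt(11.635) = 3.411012
Compute c / (2*pi) = 343 / 6.283185 = 54.590148
f = 54.590148 * 3.411012 = 186.21

186.21 Hz


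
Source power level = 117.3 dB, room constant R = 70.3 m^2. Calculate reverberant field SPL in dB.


Given values:
  Lw = 117.3 dB, R = 70.3 m^2
Formula: SPL = Lw + 10 * log10(4 / R)
Compute 4 / R = 4 / 70.3 = 0.056899
Compute 10 * log10(0.056899) = -12.449
SPL = 117.3 + (-12.449) = 104.85

104.85 dB


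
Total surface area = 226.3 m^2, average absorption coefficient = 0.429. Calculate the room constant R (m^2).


Given values:
  S = 226.3 m^2, alpha = 0.429
Formula: R = S * alpha / (1 - alpha)
Numerator: 226.3 * 0.429 = 97.0827
Denominator: 1 - 0.429 = 0.571
R = 97.0827 / 0.571 = 170.02

170.02 m^2


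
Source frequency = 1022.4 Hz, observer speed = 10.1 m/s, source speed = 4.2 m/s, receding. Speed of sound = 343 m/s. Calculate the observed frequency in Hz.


Given values:
  f_s = 1022.4 Hz, v_o = 10.1 m/s, v_s = 4.2 m/s
  Direction: receding
Formula: f_o = f_s * (c - v_o) / (c + v_s)
Numerator: c - v_o = 343 - 10.1 = 332.9
Denominator: c + v_s = 343 + 4.2 = 347.2
f_o = 1022.4 * 332.9 / 347.2 = 980.29

980.29 Hz


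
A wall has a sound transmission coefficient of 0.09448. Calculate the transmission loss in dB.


Given values:
  tau = 0.09448
Formula: TL = 10 * log10(1 / tau)
Compute 1 / tau = 1 / 0.09448 = 10.5843
Compute log10(10.5843) = 1.024662
TL = 10 * 1.024662 = 10.25

10.25 dB


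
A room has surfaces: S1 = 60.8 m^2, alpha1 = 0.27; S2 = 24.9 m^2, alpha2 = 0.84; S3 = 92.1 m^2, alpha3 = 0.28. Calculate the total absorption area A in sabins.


Given surfaces:
  Surface 1: 60.8 * 0.27 = 16.416
  Surface 2: 24.9 * 0.84 = 20.916
  Surface 3: 92.1 * 0.28 = 25.788
Formula: A = sum(Si * alpha_i)
A = 16.416 + 20.916 + 25.788
A = 63.12

63.12 sabins


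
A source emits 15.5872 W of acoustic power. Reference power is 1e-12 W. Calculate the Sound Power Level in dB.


Given values:
  W = 15.5872 W
  W_ref = 1e-12 W
Formula: SWL = 10 * log10(W / W_ref)
Compute ratio: W / W_ref = 15587200000000
Compute log10: log10(15587200000000) = 13.192768
Multiply: SWL = 10 * 13.192768 = 131.93

131.93 dB


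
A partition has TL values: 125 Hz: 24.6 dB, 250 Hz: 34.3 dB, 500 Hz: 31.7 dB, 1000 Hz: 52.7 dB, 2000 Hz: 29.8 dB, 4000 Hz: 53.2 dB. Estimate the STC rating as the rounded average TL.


Given TL values at each frequency:
  125 Hz: 24.6 dB
  250 Hz: 34.3 dB
  500 Hz: 31.7 dB
  1000 Hz: 52.7 dB
  2000 Hz: 29.8 dB
  4000 Hz: 53.2 dB
Formula: STC ~ round(average of TL values)
Sum = 24.6 + 34.3 + 31.7 + 52.7 + 29.8 + 53.2 = 226.3
Average = 226.3 / 6 = 37.72
Rounded: 38

38


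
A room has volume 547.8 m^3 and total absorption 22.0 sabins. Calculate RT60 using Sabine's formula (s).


Given values:
  V = 547.8 m^3
  A = 22.0 sabins
Formula: RT60 = 0.161 * V / A
Numerator: 0.161 * 547.8 = 88.1958
RT60 = 88.1958 / 22.0 = 4.009

4.009 s


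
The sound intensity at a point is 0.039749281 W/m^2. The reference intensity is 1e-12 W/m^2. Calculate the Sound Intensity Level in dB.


Given values:
  I = 0.039749281 W/m^2
  I_ref = 1e-12 W/m^2
Formula: SIL = 10 * log10(I / I_ref)
Compute ratio: I / I_ref = 39749281000
Compute log10: log10(39749281000) = 10.599329
Multiply: SIL = 10 * 10.599329 = 105.99

105.99 dB


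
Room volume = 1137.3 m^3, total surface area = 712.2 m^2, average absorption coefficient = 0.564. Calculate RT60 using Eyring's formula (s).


Given values:
  V = 1137.3 m^3, S = 712.2 m^2, alpha = 0.564
Formula: RT60 = 0.161 * V / (-S * ln(1 - alpha))
Compute ln(1 - 0.564) = ln(0.436) = -0.830113
Denominator: -712.2 * -0.830113 = 591.2065
Numerator: 0.161 * 1137.3 = 183.1053
RT60 = 183.1053 / 591.2065 = 0.31

0.31 s


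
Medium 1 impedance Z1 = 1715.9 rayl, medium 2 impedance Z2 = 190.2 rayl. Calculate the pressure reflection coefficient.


Given values:
  Z1 = 1715.9 rayl, Z2 = 190.2 rayl
Formula: R = (Z2 - Z1) / (Z2 + Z1)
Numerator: Z2 - Z1 = 190.2 - 1715.9 = -1525.7
Denominator: Z2 + Z1 = 190.2 + 1715.9 = 1906.1
R = -1525.7 / 1906.1 = -0.8004

-0.8004


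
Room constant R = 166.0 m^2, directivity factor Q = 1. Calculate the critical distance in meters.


Given values:
  R = 166.0 m^2, Q = 1
Formula: d_c = 0.141 * sqrt(Q * R)
Compute Q * R = 1 * 166.0 = 166.0
Compute sqrt(166.0) = 12.8841
d_c = 0.141 * 12.8841 = 1.817

1.817 m


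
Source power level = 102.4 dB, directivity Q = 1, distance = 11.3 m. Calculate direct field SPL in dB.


Given values:
  Lw = 102.4 dB, Q = 1, r = 11.3 m
Formula: SPL = Lw + 10 * log10(Q / (4 * pi * r^2))
Compute 4 * pi * r^2 = 4 * pi * 11.3^2 = 1604.5999
Compute Q / denom = 1 / 1604.5999 = 0.00062321
Compute 10 * log10(0.00062321) = -32.0537
SPL = 102.4 + (-32.0537) = 70.35

70.35 dB


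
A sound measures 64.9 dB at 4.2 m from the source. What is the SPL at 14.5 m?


Given values:
  SPL1 = 64.9 dB, r1 = 4.2 m, r2 = 14.5 m
Formula: SPL2 = SPL1 - 20 * log10(r2 / r1)
Compute ratio: r2 / r1 = 14.5 / 4.2 = 3.4524
Compute log10: log10(3.4524) = 0.538121
Compute drop: 20 * 0.538121 = 10.7624
SPL2 = 64.9 - 10.7624 = 54.14

54.14 dB


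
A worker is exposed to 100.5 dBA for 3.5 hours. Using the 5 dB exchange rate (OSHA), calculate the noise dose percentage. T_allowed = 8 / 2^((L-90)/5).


Given values:
  L = 100.5 dBA, T = 3.5 hours
Formula: T_allowed = 8 / 2^((L - 90) / 5)
Compute exponent: (100.5 - 90) / 5 = 2.1
Compute 2^(2.1) = 4.287094
T_allowed = 8 / 4.287094 = 1.866066 hours
Dose = (T / T_allowed) * 100
Dose = (3.5 / 1.866066) * 100 = 187.56

187.56 %


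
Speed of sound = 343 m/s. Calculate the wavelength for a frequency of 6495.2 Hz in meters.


Given values:
  c = 343 m/s, f = 6495.2 Hz
Formula: lambda = c / f
lambda = 343 / 6495.2
lambda = 0.0528

0.0528 m


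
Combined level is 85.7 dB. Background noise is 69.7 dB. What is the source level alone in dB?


Given values:
  L_total = 85.7 dB, L_bg = 69.7 dB
Formula: L_source = 10 * log10(10^(L_total/10) - 10^(L_bg/10))
Convert to linear:
  10^(85.7/10) = 371535229.0972
  10^(69.7/10) = 9332543.008
Difference: 371535229.0972 - 9332543.008 = 362202686.0892
L_source = 10 * log10(362202686.0892) = 85.59

85.59 dB


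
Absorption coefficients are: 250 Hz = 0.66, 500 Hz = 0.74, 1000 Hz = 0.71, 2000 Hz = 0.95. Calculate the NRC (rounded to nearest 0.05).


Given values:
  a_250 = 0.66, a_500 = 0.74
  a_1000 = 0.71, a_2000 = 0.95
Formula: NRC = (a250 + a500 + a1000 + a2000) / 4
Sum = 0.66 + 0.74 + 0.71 + 0.95 = 3.06
NRC = 3.06 / 4 = 0.765
Rounded to nearest 0.05: 0.75

0.75


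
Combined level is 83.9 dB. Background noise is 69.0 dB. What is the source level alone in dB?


Given values:
  L_total = 83.9 dB, L_bg = 69.0 dB
Formula: L_source = 10 * log10(10^(L_total/10) - 10^(L_bg/10))
Convert to linear:
  10^(83.9/10) = 245470891.5685
  10^(69.0/10) = 7943282.3472
Difference: 245470891.5685 - 7943282.3472 = 237527609.2213
L_source = 10 * log10(237527609.2213) = 83.76

83.76 dB


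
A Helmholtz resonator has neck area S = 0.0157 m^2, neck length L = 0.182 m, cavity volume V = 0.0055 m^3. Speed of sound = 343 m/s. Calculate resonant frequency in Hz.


Given values:
  S = 0.0157 m^2, L = 0.182 m, V = 0.0055 m^3, c = 343 m/s
Formula: f = (c / (2*pi)) * sqrt(S / (V * L))
Compute V * L = 0.0055 * 0.182 = 0.001001
Compute S / (V * L) = 0.0157 / 0.001001 = 15.6843
Compute sqrt(15.6843) = 3.960341
Compute c / (2*pi) = 343 / 6.283185 = 54.590148
f = 54.590148 * 3.960341 = 216.2

216.2 Hz
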